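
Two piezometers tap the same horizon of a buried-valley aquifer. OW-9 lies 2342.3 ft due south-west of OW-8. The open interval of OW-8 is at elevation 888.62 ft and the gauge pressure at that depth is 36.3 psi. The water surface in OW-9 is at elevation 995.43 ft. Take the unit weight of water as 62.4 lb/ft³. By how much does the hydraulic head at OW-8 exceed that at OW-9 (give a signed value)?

Δh ≈ -23.04 ft

Pressure head at OW-8: ψ = 144·P/γ = 144 × 36.3 / 62.4 = 83.77 ft.
Total head at OW-8: h = z + ψ = 888.62 + 83.77 = 972.39 ft.
Total head at OW-9: h = 995.43 ft (water level in the piezometer is the total head).
Head difference: h(OW-8) − h(OW-9) = 972.39 − 995.43 = -23.04 ft.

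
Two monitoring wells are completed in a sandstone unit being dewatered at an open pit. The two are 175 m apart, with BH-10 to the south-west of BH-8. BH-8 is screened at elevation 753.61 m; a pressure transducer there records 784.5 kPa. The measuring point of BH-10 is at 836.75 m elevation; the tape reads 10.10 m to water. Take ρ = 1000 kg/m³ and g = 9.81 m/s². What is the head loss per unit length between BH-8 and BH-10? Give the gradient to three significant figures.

Pressure head at BH-8: ψ = P/(ρg) = 784.5×1000 / (1000 × 9.81) = 79.97 m.
Total head at BH-8: h = z + ψ = 753.61 + 79.97 = 833.58 m.
Total head at BH-10: h = 836.75 − 10.10 = 826.65 m.
Head difference: h(BH-8) − h(BH-10) = 833.58 − 826.65 = 6.93 m.
Hydraulic gradient: i = |Δh| / L = 6.93 / 175 = 0.0396.

i ≈ 0.0396 m/m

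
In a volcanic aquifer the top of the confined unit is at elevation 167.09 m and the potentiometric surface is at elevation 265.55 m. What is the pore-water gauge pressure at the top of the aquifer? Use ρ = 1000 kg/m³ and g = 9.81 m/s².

Pressure head at the aquifer top: ψ = h − z = 265.55 − 167.09 = 98.46 m.
P = ρgψ = 1000 × 9.81 × 98.46 = 965893 Pa ≈ 966 kPa.

P ≈ 966 kPa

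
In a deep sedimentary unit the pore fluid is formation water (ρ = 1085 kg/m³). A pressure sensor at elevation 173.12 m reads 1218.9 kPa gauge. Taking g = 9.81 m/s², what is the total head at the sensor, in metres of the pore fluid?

h ≈ 287.64 m

ψ = P/(ρg) = 1218.9×1000 / (1085 × 9.81) = 114.52 m.
h = z + ψ = 173.12 + 114.52 = 287.64 m.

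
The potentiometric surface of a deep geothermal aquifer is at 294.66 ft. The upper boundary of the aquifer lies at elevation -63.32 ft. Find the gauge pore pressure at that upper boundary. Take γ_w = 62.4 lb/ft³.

P ≈ 155 psi

Pressure head at the aquifer top: ψ = h − z = 294.66 − (-63.32) = 357.98 ft.
P = γψ/144 = 62.4 × 357.98 / 144 = 155 psi.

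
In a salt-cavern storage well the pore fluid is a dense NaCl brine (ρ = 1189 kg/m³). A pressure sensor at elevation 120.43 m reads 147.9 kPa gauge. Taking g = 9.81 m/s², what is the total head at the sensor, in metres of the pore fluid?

ψ = P/(ρg) = 147.9×1000 / (1189 × 9.81) = 12.68 m.
h = z + ψ = 120.43 + 12.68 = 133.11 m.

h ≈ 133.11 m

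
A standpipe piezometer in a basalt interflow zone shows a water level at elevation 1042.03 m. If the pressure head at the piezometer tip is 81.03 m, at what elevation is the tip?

z ≈ 961.00 m

z = h − ψ = 1042.03 − 81.03 = 961.00 m.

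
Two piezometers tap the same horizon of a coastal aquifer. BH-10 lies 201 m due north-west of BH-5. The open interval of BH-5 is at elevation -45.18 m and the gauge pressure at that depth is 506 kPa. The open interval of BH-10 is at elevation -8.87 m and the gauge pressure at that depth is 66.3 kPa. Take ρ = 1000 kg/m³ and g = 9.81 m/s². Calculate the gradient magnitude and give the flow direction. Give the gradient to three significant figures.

i ≈ 0.0423; groundwater flows toward the north-west

Pressure head at BH-5: ψ = P/(ρg) = 506×1000 / (1000 × 9.81) = 51.58 m.
Total head at BH-5: h = z + ψ = -45.18 + 51.58 = 6.40 m.
Pressure head at BH-10: ψ = P/(ρg) = 66.3×1000 / (1000 × 9.81) = 6.76 m.
Total head at BH-10: h = z + ψ = -8.87 + 6.76 = -2.11 m.
Head difference: h(BH-5) − h(BH-10) = 6.40 − (-2.11) = 8.51 m.
Hydraulic gradient: i = |Δh| / L = 8.51 / 201 = 0.0423.
Flow is from higher to lower head: from BH-5 toward BH-10, i.e. toward the north-west.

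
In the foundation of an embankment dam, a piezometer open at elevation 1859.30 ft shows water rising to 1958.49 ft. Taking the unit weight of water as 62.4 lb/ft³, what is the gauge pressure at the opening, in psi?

Pressure head ψ = h − z = 1958.49 − 1859.30 = 99.19 ft.
P = γ·ψ / 144 = 62.4 × 99.19 / 144 = 43.0 psi.

P ≈ 43.0 psi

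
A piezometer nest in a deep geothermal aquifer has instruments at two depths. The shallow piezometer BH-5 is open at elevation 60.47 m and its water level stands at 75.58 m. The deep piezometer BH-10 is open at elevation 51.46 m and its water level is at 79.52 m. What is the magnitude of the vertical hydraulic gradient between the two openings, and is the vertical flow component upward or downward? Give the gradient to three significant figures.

Total head at BH-5: h = 75.58 m (water level in the standpipe).
Total head at BH-10: h = 79.52 m.
Δh = h(BH-5) − h(BH-10) = 75.58 − 79.52 = -3.94 m.
Vertical separation Δz = 60.47 − 51.46 = 9.01 m.
|i_v| = |Δh| / Δz = 3.94 / 9.01 = 0.437.
Head is higher in the deep piezometer, so vertical flow is upward (discharge condition).

|i_v| ≈ 0.437; vertical flow is upward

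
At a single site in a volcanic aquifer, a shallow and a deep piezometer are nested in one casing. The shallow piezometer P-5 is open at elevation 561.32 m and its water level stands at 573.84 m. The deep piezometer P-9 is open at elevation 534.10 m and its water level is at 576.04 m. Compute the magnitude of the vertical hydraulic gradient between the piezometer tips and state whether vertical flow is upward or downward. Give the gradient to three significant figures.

Total head at P-5: h = 573.84 m (water level in the standpipe).
Total head at P-9: h = 576.04 m.
Δh = h(P-5) − h(P-9) = 573.84 − 576.04 = -2.20 m.
Vertical separation Δz = 561.32 − 534.10 = 27.22 m.
|i_v| = |Δh| / Δz = 2.20 / 27.22 = 0.0808.
Head is higher in the deep piezometer, so vertical flow is upward (discharge condition).

|i_v| ≈ 0.0808; vertical flow is upward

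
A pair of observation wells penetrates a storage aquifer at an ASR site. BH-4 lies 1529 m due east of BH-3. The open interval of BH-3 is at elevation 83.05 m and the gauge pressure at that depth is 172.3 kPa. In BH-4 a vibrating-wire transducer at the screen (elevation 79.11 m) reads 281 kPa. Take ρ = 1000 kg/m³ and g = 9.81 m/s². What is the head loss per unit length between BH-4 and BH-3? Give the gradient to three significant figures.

i ≈ 0.00467 m/m

Pressure head at BH-3: ψ = P/(ρg) = 172.3×1000 / (1000 × 9.81) = 17.56 m.
Total head at BH-3: h = z + ψ = 83.05 + 17.56 = 100.61 m.
Pressure head at BH-4: ψ = P/(ρg) = 281×1000 / (1000 × 9.81) = 28.64 m.
Total head at BH-4: h = z + ψ = 79.11 + 28.64 = 107.75 m.
Head difference: h(BH-3) − h(BH-4) = 100.61 − 107.75 = -7.14 m.
Hydraulic gradient: i = |Δh| / L = 7.14 / 1529 = 0.00467.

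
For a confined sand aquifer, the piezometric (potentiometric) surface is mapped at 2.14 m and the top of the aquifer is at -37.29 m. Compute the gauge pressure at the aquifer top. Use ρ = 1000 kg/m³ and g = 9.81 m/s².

Pressure head at the aquifer top: ψ = h − z = 2.14 − (-37.29) = 39.43 m.
P = ρgψ = 1000 × 9.81 × 39.43 = 386808 Pa ≈ 387 kPa.

P ≈ 387 kPa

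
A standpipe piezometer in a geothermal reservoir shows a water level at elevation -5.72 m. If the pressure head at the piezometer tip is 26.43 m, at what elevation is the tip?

z = h − ψ = -5.72 − 26.43 = -32.15 m.

z ≈ -32.15 m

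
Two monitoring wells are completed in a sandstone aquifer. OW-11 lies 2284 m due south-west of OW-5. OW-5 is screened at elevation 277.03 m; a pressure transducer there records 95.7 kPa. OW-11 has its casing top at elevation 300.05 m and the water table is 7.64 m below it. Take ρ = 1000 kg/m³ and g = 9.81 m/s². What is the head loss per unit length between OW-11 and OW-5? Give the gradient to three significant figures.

Pressure head at OW-5: ψ = P/(ρg) = 95.7×1000 / (1000 × 9.81) = 9.76 m.
Total head at OW-5: h = z + ψ = 277.03 + 9.76 = 286.79 m.
Total head at OW-11: h = 300.05 − 7.64 = 292.41 m.
Head difference: h(OW-5) − h(OW-11) = 286.79 − 292.41 = -5.62 m.
Hydraulic gradient: i = |Δh| / L = 5.62 / 2284 = 0.00246.

i ≈ 0.00246 m/m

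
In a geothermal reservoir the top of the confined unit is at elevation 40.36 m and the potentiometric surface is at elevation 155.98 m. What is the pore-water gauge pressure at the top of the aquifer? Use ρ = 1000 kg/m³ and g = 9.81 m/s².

Pressure head at the aquifer top: ψ = h − z = 155.98 − 40.36 = 115.62 m.
P = ρgψ = 1000 × 9.81 × 115.62 = 1134232 Pa ≈ 1130 kPa.

P ≈ 1130 kPa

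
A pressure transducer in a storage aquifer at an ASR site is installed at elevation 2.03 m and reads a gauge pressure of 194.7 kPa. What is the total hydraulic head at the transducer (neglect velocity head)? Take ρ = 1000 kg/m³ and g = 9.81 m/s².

h ≈ 21.88 m

ψ = P/(ρg) = 194.7×1000 / (1000 × 9.81) = 19.85 m.
h = z + ψ = 2.03 + 19.85 = 21.88 m.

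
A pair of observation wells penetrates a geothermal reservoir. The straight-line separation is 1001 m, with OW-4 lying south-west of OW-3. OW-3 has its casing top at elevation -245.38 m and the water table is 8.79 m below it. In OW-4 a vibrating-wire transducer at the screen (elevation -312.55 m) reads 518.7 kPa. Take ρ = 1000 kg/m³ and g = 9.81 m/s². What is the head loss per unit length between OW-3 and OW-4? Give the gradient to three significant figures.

Total head at OW-3: h = -245.38 − 8.79 = -254.17 m.
Pressure head at OW-4: ψ = P/(ρg) = 518.7×1000 / (1000 × 9.81) = 52.87 m.
Total head at OW-4: h = z + ψ = -312.55 + 52.87 = -259.68 m.
Head difference: h(OW-3) − h(OW-4) = -254.17 − (-259.68) = 5.51 m.
Hydraulic gradient: i = |Δh| / L = 5.51 / 1001 = 0.00550.

i ≈ 0.00550 m/m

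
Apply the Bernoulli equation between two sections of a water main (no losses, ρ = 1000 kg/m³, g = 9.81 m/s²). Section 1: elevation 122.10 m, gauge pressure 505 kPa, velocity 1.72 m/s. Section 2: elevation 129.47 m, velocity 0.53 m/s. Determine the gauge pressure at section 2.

Pressure head at 1: ψ₁ = P₁/(ρg) = 505×1000 / (1000 × 9.81) = 51.48 m.
Velocity heads: v₁²/2g = 1.72²/19.62 = 0.151 m; v₂²/2g = 0.53²/19.62 = 0.014 m.
Total head H = z₁ + ψ₁ + v₁²/2g = 122.10 + 51.48 + 0.151 = 173.73 m.
ψ₂ = H − z₂ − v₂²/2g = 173.73 − 129.47 − 0.014 = 44.25 m.
P₂ = ρgψ₂ = 1000 × 9.81 × 44.25 ≈ 434 kPa.

P₂ ≈ 434 kPa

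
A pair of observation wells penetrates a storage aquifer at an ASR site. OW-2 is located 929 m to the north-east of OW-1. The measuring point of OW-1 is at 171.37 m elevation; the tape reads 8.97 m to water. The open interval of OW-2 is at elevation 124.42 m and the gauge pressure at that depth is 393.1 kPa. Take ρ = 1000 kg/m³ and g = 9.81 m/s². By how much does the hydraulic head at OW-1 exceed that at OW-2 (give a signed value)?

Δh ≈ -2.09 m

Total head at OW-1: h = 171.37 − 8.97 = 162.40 m.
Pressure head at OW-2: ψ = P/(ρg) = 393.1×1000 / (1000 × 9.81) = 40.07 m.
Total head at OW-2: h = z + ψ = 124.42 + 40.07 = 164.49 m.
Head difference: h(OW-1) − h(OW-2) = 162.40 − 164.49 = -2.09 m.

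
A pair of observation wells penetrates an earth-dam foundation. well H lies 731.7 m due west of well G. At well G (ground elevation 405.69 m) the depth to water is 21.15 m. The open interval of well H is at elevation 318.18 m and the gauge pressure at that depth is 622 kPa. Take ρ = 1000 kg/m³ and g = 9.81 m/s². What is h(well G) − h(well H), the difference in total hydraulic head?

Δh ≈ 2.96 m

Total head at well G: h = 405.69 − 21.15 = 384.54 m.
Pressure head at well H: ψ = P/(ρg) = 622×1000 / (1000 × 9.81) = 63.40 m.
Total head at well H: h = z + ψ = 318.18 + 63.40 = 381.58 m.
Head difference: h(well G) − h(well H) = 384.54 − 381.58 = 2.96 m.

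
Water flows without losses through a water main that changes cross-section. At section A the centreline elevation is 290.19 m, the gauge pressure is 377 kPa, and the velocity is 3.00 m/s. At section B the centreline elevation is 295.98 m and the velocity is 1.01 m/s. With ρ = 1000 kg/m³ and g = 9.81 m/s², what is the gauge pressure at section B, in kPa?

P₂ ≈ 324 kPa

Pressure head at A: ψ₁ = P₁/(ρg) = 377×1000 / (1000 × 9.81) = 38.43 m.
Velocity heads: v₁²/2g = 3.00²/19.62 = 0.459 m; v₂²/2g = 1.01²/19.62 = 0.052 m.
Total head H = z₁ + ψ₁ + v₁²/2g = 290.19 + 38.43 + 0.459 = 329.08 m.
ψ₂ = H − z₂ − v₂²/2g = 329.08 − 295.98 − 0.052 = 33.05 m.
P₂ = ρgψ₂ = 1000 × 9.81 × 33.05 ≈ 324 kPa.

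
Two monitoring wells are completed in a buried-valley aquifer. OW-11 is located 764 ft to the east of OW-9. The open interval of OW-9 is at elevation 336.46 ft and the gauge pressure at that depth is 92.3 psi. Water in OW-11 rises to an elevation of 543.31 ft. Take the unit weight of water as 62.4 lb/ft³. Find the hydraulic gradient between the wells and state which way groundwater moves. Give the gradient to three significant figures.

i ≈ 0.00805; groundwater flows toward the east

Pressure head at OW-9: ψ = 144·P/γ = 144 × 92.3 / 62.4 = 213.00 ft.
Total head at OW-9: h = z + ψ = 336.46 + 213.00 = 549.46 ft.
Total head at OW-11: h = 543.31 ft (water level in the piezometer is the total head).
Head difference: h(OW-9) − h(OW-11) = 549.46 − 543.31 = 6.15 ft.
Hydraulic gradient: i = |Δh| / L = 6.15 / 764 = 0.00805.
Flow is from higher to lower head: from OW-9 toward OW-11, i.e. toward the east.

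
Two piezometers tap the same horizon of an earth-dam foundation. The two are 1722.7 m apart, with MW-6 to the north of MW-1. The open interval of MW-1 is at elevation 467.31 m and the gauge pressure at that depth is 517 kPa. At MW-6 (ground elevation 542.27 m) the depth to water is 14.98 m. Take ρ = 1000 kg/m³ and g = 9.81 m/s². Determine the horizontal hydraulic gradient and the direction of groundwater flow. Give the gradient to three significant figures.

i ≈ 0.00423; groundwater flows toward the south

Pressure head at MW-1: ψ = P/(ρg) = 517×1000 / (1000 × 9.81) = 52.70 m.
Total head at MW-1: h = z + ψ = 467.31 + 52.70 = 520.01 m.
Total head at MW-6: h = 542.27 − 14.98 = 527.29 m.
Head difference: h(MW-1) − h(MW-6) = 520.01 − 527.29 = -7.28 m.
Hydraulic gradient: i = |Δh| / L = 7.28 / 1722.7 = 0.00423.
Flow is from higher to lower head: from MW-6 toward MW-1, i.e. toward the south.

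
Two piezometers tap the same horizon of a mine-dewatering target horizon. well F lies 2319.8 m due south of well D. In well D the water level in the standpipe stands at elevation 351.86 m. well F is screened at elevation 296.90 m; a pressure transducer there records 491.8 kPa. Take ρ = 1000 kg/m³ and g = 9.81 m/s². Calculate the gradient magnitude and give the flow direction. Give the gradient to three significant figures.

Total head at well D: h = 351.86 m (water level in the piezometer is the total head).
Pressure head at well F: ψ = P/(ρg) = 491.8×1000 / (1000 × 9.81) = 50.13 m.
Total head at well F: h = z + ψ = 296.90 + 50.13 = 347.03 m.
Head difference: h(well D) − h(well F) = 351.86 − 347.03 = 4.83 m.
Hydraulic gradient: i = |Δh| / L = 4.83 / 2319.8 = 0.00208.
Flow is from higher to lower head: from well D toward well F, i.e. toward the south.

i ≈ 0.00208; groundwater flows toward the south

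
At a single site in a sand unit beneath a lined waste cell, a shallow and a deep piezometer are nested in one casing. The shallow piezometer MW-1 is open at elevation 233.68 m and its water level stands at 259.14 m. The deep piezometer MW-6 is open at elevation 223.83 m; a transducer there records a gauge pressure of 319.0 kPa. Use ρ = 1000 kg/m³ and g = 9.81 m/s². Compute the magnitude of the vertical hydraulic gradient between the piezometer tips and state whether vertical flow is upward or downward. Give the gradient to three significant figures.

Total head at MW-1: h = 259.14 m (water level in the standpipe).
Pressure head at MW-6: ψ = P/(ρg) = 319.0×1000 / (1000 × 9.81) = 32.52 m.
Total head at MW-6: h = z + ψ = 223.83 + 32.52 = 256.35 m.
Δh = h(MW-1) − h(MW-6) = 259.14 − 256.35 = 2.79 m.
Vertical separation Δz = 233.68 − 223.83 = 9.85 m.
|i_v| = |Δh| / Δz = 2.79 / 9.85 = 0.283.
Head is higher in the shallow piezometer, so vertical flow is downward (recharge condition).

|i_v| ≈ 0.283; vertical flow is downward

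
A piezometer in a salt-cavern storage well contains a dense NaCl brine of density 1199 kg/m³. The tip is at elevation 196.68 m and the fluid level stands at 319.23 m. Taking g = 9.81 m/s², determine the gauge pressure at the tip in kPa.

Pressure head ψ = h − z = 319.23 − 196.68 = 122.55 m.
P = ρgψ = 1199 × 9.81 × 122.55 = 1441456 Pa ≈ 1440 kPa.

P ≈ 1440 kPa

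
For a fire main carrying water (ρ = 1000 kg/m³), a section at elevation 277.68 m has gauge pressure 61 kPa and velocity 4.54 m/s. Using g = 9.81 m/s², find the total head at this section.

h ≈ 284.95 m

Pressure head ψ = P/(ρg) = 61×1000 / (1000 × 9.81) = 6.22 m.
Velocity head = v²/(2g) = 4.54² / (2 × 9.81) = 1.051 m.
h = z + ψ + v²/(2g) = 277.68 + 6.22 + 1.051 = 284.95 m.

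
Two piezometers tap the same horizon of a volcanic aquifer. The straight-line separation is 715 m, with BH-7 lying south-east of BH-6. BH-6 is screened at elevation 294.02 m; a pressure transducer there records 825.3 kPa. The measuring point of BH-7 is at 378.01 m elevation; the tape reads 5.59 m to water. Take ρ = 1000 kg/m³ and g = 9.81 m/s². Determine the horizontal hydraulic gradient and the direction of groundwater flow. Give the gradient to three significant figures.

Pressure head at BH-6: ψ = P/(ρg) = 825.3×1000 / (1000 × 9.81) = 84.13 m.
Total head at BH-6: h = z + ψ = 294.02 + 84.13 = 378.15 m.
Total head at BH-7: h = 378.01 − 5.59 = 372.42 m.
Head difference: h(BH-6) − h(BH-7) = 378.15 − 372.42 = 5.73 m.
Hydraulic gradient: i = |Δh| / L = 5.73 / 715 = 0.00801.
Flow is from higher to lower head: from BH-6 toward BH-7, i.e. toward the south-east.

i ≈ 0.00801; groundwater flows toward the south-east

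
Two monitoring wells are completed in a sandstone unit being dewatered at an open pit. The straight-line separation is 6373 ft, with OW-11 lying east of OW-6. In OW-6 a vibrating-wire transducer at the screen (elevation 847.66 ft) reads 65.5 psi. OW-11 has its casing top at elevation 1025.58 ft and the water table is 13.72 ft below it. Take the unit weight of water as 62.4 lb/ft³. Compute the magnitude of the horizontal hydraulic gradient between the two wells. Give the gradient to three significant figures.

i ≈ 0.00205

Pressure head at OW-6: ψ = 144·P/γ = 144 × 65.5 / 62.4 = 151.15 ft.
Total head at OW-6: h = z + ψ = 847.66 + 151.15 = 998.81 ft.
Total head at OW-11: h = 1025.58 − 13.72 = 1011.86 ft.
Head difference: h(OW-6) − h(OW-11) = 998.81 − 1011.86 = -13.05 ft.
Hydraulic gradient: i = |Δh| / L = 13.05 / 6373 = 0.00205.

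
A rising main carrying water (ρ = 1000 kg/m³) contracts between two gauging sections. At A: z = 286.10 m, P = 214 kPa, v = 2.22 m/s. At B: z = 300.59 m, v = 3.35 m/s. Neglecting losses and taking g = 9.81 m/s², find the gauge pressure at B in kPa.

Pressure head at A: ψ₁ = P₁/(ρg) = 214×1000 / (1000 × 9.81) = 21.81 m.
Velocity heads: v₁²/2g = 2.22²/19.62 = 0.251 m; v₂²/2g = 3.35²/19.62 = 0.572 m.
Total head H = z₁ + ψ₁ + v₁²/2g = 286.10 + 21.81 + 0.251 = 308.16 m.
ψ₂ = H − z₂ − v₂²/2g = 308.16 − 300.59 − 0.572 = 7.00 m.
P₂ = ρgψ₂ = 1000 × 9.81 × 7.00 ≈ 68.7 kPa.

P₂ ≈ 68.7 kPa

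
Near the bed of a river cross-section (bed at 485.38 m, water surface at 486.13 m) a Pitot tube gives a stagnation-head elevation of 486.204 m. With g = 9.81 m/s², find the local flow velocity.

v ≈ 1.20 m/s

Near the bed, under hydrostatic conditions, the piezometric head (z + ψ) equals the free-surface elevation, 486.13 m.
Velocity head = total − piezometric = 486.204 − 486.13 = 0.074 m.
v = √(2g·h_v) = √(2 × 9.81 × 0.074) = 1.20 m/s.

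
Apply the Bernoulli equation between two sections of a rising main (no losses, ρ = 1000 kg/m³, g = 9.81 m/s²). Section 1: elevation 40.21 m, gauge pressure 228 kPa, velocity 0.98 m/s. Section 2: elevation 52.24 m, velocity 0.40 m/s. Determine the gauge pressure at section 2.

P₂ ≈ 110 kPa

Pressure head at 1: ψ₁ = P₁/(ρg) = 228×1000 / (1000 × 9.81) = 23.24 m.
Velocity heads: v₁²/2g = 0.98²/19.62 = 0.049 m; v₂²/2g = 0.40²/19.62 = 0.008 m.
Total head H = z₁ + ψ₁ + v₁²/2g = 40.21 + 23.24 + 0.049 = 63.50 m.
ψ₂ = H − z₂ − v₂²/2g = 63.50 − 52.24 − 0.008 = 11.25 m.
P₂ = ρgψ₂ = 1000 × 9.81 × 11.25 ≈ 110 kPa.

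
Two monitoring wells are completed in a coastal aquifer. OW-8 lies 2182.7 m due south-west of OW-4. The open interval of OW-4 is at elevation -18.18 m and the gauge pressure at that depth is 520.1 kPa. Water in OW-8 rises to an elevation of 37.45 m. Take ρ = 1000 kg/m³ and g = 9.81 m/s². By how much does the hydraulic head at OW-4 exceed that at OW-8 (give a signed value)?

Δh ≈ -2.61 m

Pressure head at OW-4: ψ = P/(ρg) = 520.1×1000 / (1000 × 9.81) = 53.02 m.
Total head at OW-4: h = z + ψ = -18.18 + 53.02 = 34.84 m.
Total head at OW-8: h = 37.45 m (water level in the piezometer is the total head).
Head difference: h(OW-4) − h(OW-8) = 34.84 − 37.45 = -2.61 m.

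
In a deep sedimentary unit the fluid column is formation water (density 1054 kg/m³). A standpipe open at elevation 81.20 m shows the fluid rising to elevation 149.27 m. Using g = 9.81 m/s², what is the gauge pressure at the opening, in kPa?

P ≈ 704 kPa

Pressure head ψ = h − z = 149.27 − 81.20 = 68.07 m.
P = ρgψ = 1054 × 9.81 × 68.07 = 703826 Pa ≈ 704 kPa.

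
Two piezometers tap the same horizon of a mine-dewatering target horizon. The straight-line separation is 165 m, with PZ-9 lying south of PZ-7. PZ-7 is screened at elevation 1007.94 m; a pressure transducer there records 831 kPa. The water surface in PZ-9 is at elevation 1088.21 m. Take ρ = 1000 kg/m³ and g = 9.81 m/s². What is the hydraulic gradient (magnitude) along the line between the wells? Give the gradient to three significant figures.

Pressure head at PZ-7: ψ = P/(ρg) = 831×1000 / (1000 × 9.81) = 84.71 m.
Total head at PZ-7: h = z + ψ = 1007.94 + 84.71 = 1092.65 m.
Total head at PZ-9: h = 1088.21 m (water level in the piezometer is the total head).
Head difference: h(PZ-7) − h(PZ-9) = 1092.65 − 1088.21 = 4.44 m.
Hydraulic gradient: i = |Δh| / L = 4.44 / 165 = 0.0269.

i ≈ 0.0269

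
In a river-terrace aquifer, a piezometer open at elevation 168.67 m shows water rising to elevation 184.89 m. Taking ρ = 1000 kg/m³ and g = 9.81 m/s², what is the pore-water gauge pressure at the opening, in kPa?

Pressure head ψ = h − z = 184.89 − 168.67 = 16.22 m.
P = ρgψ = 1000 × 9.81 × 16.22 = 159118 Pa ≈ 159 kPa.

P ≈ 159 kPa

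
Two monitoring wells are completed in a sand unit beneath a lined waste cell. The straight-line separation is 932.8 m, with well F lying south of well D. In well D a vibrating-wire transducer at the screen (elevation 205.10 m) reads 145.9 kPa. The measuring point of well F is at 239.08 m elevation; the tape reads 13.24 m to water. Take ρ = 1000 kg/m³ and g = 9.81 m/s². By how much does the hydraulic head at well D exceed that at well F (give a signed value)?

Δh ≈ -5.87 m

Pressure head at well D: ψ = P/(ρg) = 145.9×1000 / (1000 × 9.81) = 14.87 m.
Total head at well D: h = z + ψ = 205.10 + 14.87 = 219.97 m.
Total head at well F: h = 239.08 − 13.24 = 225.84 m.
Head difference: h(well D) − h(well F) = 219.97 − 225.84 = -5.87 m.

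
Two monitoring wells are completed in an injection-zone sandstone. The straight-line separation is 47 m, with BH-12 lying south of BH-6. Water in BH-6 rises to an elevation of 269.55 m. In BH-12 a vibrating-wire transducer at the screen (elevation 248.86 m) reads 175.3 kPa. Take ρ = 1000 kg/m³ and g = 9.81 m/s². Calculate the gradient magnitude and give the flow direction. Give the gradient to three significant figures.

Total head at BH-6: h = 269.55 m (water level in the piezometer is the total head).
Pressure head at BH-12: ψ = P/(ρg) = 175.3×1000 / (1000 × 9.81) = 17.87 m.
Total head at BH-12: h = z + ψ = 248.86 + 17.87 = 266.73 m.
Head difference: h(BH-6) − h(BH-12) = 269.55 − 266.73 = 2.82 m.
Hydraulic gradient: i = |Δh| / L = 2.82 / 47 = 0.0600.
Flow is from higher to lower head: from BH-6 toward BH-12, i.e. toward the south.

i ≈ 0.0600; groundwater flows toward the south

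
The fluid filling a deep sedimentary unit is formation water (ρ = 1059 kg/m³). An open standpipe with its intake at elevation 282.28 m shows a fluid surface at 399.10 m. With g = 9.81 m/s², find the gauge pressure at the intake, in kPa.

P ≈ 1210 kPa

Pressure head ψ = h − z = 399.10 − 282.28 = 116.82 m.
P = ρgψ = 1059 × 9.81 × 116.82 = 1213618 Pa ≈ 1210 kPa.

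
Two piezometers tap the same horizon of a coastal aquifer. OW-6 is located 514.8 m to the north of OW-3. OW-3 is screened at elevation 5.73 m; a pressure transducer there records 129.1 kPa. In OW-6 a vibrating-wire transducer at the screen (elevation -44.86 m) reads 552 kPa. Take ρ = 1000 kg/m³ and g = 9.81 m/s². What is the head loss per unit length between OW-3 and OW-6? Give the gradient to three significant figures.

i ≈ 0.0145 m/m

Pressure head at OW-3: ψ = P/(ρg) = 129.1×1000 / (1000 × 9.81) = 13.16 m.
Total head at OW-3: h = z + ψ = 5.73 + 13.16 = 18.89 m.
Pressure head at OW-6: ψ = P/(ρg) = 552×1000 / (1000 × 9.81) = 56.27 m.
Total head at OW-6: h = z + ψ = -44.86 + 56.27 = 11.41 m.
Head difference: h(OW-3) − h(OW-6) = 18.89 − 11.41 = 7.48 m.
Hydraulic gradient: i = |Δh| / L = 7.48 / 514.8 = 0.0145.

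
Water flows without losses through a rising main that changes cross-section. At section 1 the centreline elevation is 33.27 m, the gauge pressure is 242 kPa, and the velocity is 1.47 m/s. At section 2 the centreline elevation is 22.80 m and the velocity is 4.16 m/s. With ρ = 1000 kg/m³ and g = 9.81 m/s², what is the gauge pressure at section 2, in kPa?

P₂ ≈ 337 kPa

Pressure head at 1: ψ₁ = P₁/(ρg) = 242×1000 / (1000 × 9.81) = 24.67 m.
Velocity heads: v₁²/2g = 1.47²/19.62 = 0.110 m; v₂²/2g = 4.16²/19.62 = 0.882 m.
Total head H = z₁ + ψ₁ + v₁²/2g = 33.27 + 24.67 + 0.110 = 58.05 m.
ψ₂ = H − z₂ − v₂²/2g = 58.05 − 22.80 − 0.882 = 34.37 m.
P₂ = ρgψ₂ = 1000 × 9.81 × 34.37 ≈ 337 kPa.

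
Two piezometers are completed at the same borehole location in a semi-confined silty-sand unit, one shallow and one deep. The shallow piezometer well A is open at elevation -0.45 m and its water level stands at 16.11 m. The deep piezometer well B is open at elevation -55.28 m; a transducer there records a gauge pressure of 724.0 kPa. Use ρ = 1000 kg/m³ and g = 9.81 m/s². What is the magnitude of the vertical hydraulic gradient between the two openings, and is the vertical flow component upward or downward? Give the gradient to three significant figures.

|i_v| ≈ 0.0440; vertical flow is upward

Total head at well A: h = 16.11 m (water level in the standpipe).
Pressure head at well B: ψ = P/(ρg) = 724.0×1000 / (1000 × 9.81) = 73.80 m.
Total head at well B: h = z + ψ = -55.28 + 73.80 = 18.52 m.
Δh = h(well A) − h(well B) = 16.11 − 18.52 = -2.41 m.
Vertical separation Δz = -0.45 − (-55.28) = 54.83 m.
|i_v| = |Δh| / Δz = 2.41 / 54.83 = 0.0440.
Head is higher in the deep piezometer, so vertical flow is upward (discharge condition).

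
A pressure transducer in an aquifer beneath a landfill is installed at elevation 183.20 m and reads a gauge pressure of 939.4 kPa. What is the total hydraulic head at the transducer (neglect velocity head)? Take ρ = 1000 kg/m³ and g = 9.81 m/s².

ψ = P/(ρg) = 939.4×1000 / (1000 × 9.81) = 95.76 m.
h = z + ψ = 183.20 + 95.76 = 278.96 m.

h ≈ 278.96 m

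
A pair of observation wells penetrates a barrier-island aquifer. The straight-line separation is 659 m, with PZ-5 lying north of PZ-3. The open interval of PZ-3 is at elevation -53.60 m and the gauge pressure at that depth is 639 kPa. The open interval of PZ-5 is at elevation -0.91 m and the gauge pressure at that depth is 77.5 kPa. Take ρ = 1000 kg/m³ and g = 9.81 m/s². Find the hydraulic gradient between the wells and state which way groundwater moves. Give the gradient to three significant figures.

Pressure head at PZ-3: ψ = P/(ρg) = 639×1000 / (1000 × 9.81) = 65.14 m.
Total head at PZ-3: h = z + ψ = -53.60 + 65.14 = 11.54 m.
Pressure head at PZ-5: ψ = P/(ρg) = 77.5×1000 / (1000 × 9.81) = 7.90 m.
Total head at PZ-5: h = z + ψ = -0.91 + 7.90 = 6.99 m.
Head difference: h(PZ-3) − h(PZ-5) = 11.54 − 6.99 = 4.55 m.
Hydraulic gradient: i = |Δh| / L = 4.55 / 659 = 0.00690.
Flow is from higher to lower head: from PZ-3 toward PZ-5, i.e. toward the north.

i ≈ 0.00690; groundwater flows toward the north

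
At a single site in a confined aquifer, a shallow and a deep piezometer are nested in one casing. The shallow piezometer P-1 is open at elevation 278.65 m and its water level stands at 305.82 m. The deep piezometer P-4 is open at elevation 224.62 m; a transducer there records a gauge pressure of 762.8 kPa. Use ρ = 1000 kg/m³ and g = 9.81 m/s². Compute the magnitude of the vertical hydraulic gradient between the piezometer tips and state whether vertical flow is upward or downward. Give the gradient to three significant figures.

|i_v| ≈ 0.0637; vertical flow is downward

Total head at P-1: h = 305.82 m (water level in the standpipe).
Pressure head at P-4: ψ = P/(ρg) = 762.8×1000 / (1000 × 9.81) = 77.76 m.
Total head at P-4: h = z + ψ = 224.62 + 77.76 = 302.38 m.
Δh = h(P-1) − h(P-4) = 305.82 − 302.38 = 3.44 m.
Vertical separation Δz = 278.65 − 224.62 = 54.03 m.
|i_v| = |Δh| / Δz = 3.44 / 54.03 = 0.0637.
Head is higher in the shallow piezometer, so vertical flow is downward (recharge condition).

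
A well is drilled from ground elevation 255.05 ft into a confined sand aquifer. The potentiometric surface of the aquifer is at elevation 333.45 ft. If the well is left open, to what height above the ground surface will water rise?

Water rises to the potentiometric surface, so the rise above ground = 333.45 − 255.05 = 78.40 ft.

≈ 78.40 ft above ground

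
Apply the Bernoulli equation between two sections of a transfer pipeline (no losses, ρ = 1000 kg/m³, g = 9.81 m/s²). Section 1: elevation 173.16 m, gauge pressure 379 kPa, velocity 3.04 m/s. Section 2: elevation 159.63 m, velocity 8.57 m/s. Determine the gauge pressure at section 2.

P₂ ≈ 480 kPa

Pressure head at 1: ψ₁ = P₁/(ρg) = 379×1000 / (1000 × 9.81) = 38.63 m.
Velocity heads: v₁²/2g = 3.04²/19.62 = 0.471 m; v₂²/2g = 8.57²/19.62 = 3.743 m.
Total head H = z₁ + ψ₁ + v₁²/2g = 173.16 + 38.63 + 0.471 = 212.26 m.
ψ₂ = H − z₂ − v₂²/2g = 212.26 − 159.63 − 3.743 = 48.89 m.
P₂ = ρgψ₂ = 1000 × 9.81 × 48.89 ≈ 480 kPa.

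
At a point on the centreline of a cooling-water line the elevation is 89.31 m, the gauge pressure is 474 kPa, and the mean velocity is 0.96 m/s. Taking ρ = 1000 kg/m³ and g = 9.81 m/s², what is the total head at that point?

h ≈ 137.68 m

Pressure head ψ = P/(ρg) = 474×1000 / (1000 × 9.81) = 48.32 m.
Velocity head = v²/(2g) = 0.96² / (2 × 9.81) = 0.047 m.
h = z + ψ + v²/(2g) = 89.31 + 48.32 + 0.047 = 137.68 m.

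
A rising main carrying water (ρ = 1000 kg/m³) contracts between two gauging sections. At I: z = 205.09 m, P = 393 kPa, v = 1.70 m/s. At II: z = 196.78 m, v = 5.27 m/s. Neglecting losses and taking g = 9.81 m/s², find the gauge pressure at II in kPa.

Pressure head at I: ψ₁ = P₁/(ρg) = 393×1000 / (1000 × 9.81) = 40.06 m.
Velocity heads: v₁²/2g = 1.70²/19.62 = 0.147 m; v₂²/2g = 5.27²/19.62 = 1.416 m.
Total head H = z₁ + ψ₁ + v₁²/2g = 205.09 + 40.06 + 0.147 = 245.30 m.
ψ₂ = H − z₂ − v₂²/2g = 245.30 − 196.78 − 1.416 = 47.10 m.
P₂ = ρgψ₂ = 1000 × 9.81 × 47.10 ≈ 462 kPa.

P₂ ≈ 462 kPa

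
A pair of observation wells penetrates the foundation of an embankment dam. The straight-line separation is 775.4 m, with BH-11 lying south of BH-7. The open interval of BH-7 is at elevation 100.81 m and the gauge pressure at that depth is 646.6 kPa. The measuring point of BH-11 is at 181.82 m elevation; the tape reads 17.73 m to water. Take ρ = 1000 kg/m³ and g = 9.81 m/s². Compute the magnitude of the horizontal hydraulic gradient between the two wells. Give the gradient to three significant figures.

i ≈ 0.00339

Pressure head at BH-7: ψ = P/(ρg) = 646.6×1000 / (1000 × 9.81) = 65.91 m.
Total head at BH-7: h = z + ψ = 100.81 + 65.91 = 166.72 m.
Total head at BH-11: h = 181.82 − 17.73 = 164.09 m.
Head difference: h(BH-7) − h(BH-11) = 166.72 − 164.09 = 2.63 m.
Hydraulic gradient: i = |Δh| / L = 2.63 / 775.4 = 0.00339.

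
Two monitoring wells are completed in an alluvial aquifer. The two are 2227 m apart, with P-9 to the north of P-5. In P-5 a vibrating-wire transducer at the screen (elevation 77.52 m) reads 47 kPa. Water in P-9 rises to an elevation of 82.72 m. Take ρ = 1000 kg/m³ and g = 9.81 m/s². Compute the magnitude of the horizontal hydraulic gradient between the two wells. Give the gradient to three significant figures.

i ≈ 0.000184

Pressure head at P-5: ψ = P/(ρg) = 47×1000 / (1000 × 9.81) = 4.79 m.
Total head at P-5: h = z + ψ = 77.52 + 4.79 = 82.31 m.
Total head at P-9: h = 82.72 m (water level in the piezometer is the total head).
Head difference: h(P-5) − h(P-9) = 82.31 − 82.72 = -0.41 m.
Hydraulic gradient: i = |Δh| / L = 0.41 / 2227 = 0.000184.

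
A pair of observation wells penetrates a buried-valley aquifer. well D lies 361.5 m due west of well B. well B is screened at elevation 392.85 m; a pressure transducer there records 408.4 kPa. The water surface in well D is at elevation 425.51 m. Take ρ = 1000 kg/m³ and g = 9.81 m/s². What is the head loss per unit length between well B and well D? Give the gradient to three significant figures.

i ≈ 0.0248 m/m

Pressure head at well B: ψ = P/(ρg) = 408.4×1000 / (1000 × 9.81) = 41.63 m.
Total head at well B: h = z + ψ = 392.85 + 41.63 = 434.48 m.
Total head at well D: h = 425.51 m (water level in the piezometer is the total head).
Head difference: h(well B) − h(well D) = 434.48 − 425.51 = 8.97 m.
Hydraulic gradient: i = |Δh| / L = 8.97 / 361.5 = 0.0248.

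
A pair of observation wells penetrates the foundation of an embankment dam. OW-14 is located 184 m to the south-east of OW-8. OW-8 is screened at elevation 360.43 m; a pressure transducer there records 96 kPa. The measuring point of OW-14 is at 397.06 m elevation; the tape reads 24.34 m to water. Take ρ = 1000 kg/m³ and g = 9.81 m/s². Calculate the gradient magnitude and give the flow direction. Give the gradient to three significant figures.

i ≈ 0.0136; groundwater flows toward the north-west

Pressure head at OW-8: ψ = P/(ρg) = 96×1000 / (1000 × 9.81) = 9.79 m.
Total head at OW-8: h = z + ψ = 360.43 + 9.79 = 370.22 m.
Total head at OW-14: h = 397.06 − 24.34 = 372.72 m.
Head difference: h(OW-8) − h(OW-14) = 370.22 − 372.72 = -2.50 m.
Hydraulic gradient: i = |Δh| / L = 2.50 / 184 = 0.0136.
Flow is from higher to lower head: from OW-14 toward OW-8, i.e. toward the north-west.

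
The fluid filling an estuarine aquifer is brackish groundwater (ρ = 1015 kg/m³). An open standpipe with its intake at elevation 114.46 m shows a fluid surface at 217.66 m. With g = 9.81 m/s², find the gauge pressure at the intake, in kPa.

Pressure head ψ = h − z = 217.66 − 114.46 = 103.20 m.
P = ρgψ = 1015 × 9.81 × 103.20 = 1027578 Pa ≈ 1030 kPa.

P ≈ 1030 kPa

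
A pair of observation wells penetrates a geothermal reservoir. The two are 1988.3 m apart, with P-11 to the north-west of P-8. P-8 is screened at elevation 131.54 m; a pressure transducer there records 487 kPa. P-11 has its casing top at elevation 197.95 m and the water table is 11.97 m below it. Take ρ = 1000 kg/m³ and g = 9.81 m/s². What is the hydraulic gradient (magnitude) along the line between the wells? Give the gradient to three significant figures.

i ≈ 0.00241

Pressure head at P-8: ψ = P/(ρg) = 487×1000 / (1000 × 9.81) = 49.64 m.
Total head at P-8: h = z + ψ = 131.54 + 49.64 = 181.18 m.
Total head at P-11: h = 197.95 − 11.97 = 185.98 m.
Head difference: h(P-8) − h(P-11) = 181.18 − 185.98 = -4.80 m.
Hydraulic gradient: i = |Δh| / L = 4.80 / 1988.3 = 0.00241.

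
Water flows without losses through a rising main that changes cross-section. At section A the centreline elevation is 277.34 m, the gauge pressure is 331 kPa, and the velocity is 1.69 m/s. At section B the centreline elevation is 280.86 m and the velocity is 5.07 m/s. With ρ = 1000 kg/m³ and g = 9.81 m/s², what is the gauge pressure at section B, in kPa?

P₂ ≈ 285 kPa

Pressure head at A: ψ₁ = P₁/(ρg) = 331×1000 / (1000 × 9.81) = 33.74 m.
Velocity heads: v₁²/2g = 1.69²/19.62 = 0.146 m; v₂²/2g = 5.07²/19.62 = 1.310 m.
Total head H = z₁ + ψ₁ + v₁²/2g = 277.34 + 33.74 + 0.146 = 311.23 m.
ψ₂ = H − z₂ − v₂²/2g = 311.23 − 280.86 − 1.310 = 29.06 m.
P₂ = ρgψ₂ = 1000 × 9.81 × 29.06 ≈ 285 kPa.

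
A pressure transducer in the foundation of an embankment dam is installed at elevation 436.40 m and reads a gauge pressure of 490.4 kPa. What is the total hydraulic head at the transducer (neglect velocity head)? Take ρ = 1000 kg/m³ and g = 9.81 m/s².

ψ = P/(ρg) = 490.4×1000 / (1000 × 9.81) = 49.99 m.
h = z + ψ = 436.40 + 49.99 = 486.39 m.

h ≈ 486.39 m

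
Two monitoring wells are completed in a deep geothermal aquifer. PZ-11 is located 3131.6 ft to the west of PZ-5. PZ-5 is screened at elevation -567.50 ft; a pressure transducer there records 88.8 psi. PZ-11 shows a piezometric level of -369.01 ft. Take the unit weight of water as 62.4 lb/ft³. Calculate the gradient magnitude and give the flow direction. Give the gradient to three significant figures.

Pressure head at PZ-5: ψ = 144·P/γ = 144 × 88.8 / 62.4 = 204.92 ft.
Total head at PZ-5: h = z + ψ = -567.50 + 204.92 = -362.58 ft.
Total head at PZ-11: h = -369.01 ft (water level in the piezometer is the total head).
Head difference: h(PZ-5) − h(PZ-11) = -362.58 − (-369.01) = 6.43 ft.
Hydraulic gradient: i = |Δh| / L = 6.43 / 3131.6 = 0.00205.
Flow is from higher to lower head: from PZ-5 toward PZ-11, i.e. toward the west.

i ≈ 0.00205; groundwater flows toward the west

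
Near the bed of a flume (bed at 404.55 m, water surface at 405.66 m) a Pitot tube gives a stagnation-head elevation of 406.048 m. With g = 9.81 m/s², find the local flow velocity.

Near the bed, under hydrostatic conditions, the piezometric head (z + ψ) equals the free-surface elevation, 405.66 m.
Velocity head = total − piezometric = 406.048 − 405.66 = 0.388 m.
v = √(2g·h_v) = √(2 × 9.81 × 0.388) = 2.76 m/s.

v ≈ 2.76 m/s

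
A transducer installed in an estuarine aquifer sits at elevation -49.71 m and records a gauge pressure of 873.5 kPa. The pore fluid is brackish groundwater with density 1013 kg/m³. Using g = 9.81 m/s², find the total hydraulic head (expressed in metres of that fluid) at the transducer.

ψ = P/(ρg) = 873.5×1000 / (1013 × 9.81) = 87.90 m.
h = z + ψ = -49.71 + 87.90 = 38.19 m.

h ≈ 38.19 m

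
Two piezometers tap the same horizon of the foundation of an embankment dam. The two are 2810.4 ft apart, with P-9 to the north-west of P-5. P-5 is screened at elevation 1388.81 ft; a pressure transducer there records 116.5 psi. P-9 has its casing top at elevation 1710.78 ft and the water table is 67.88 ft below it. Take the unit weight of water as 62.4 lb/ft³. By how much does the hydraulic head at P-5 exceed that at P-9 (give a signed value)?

Δh ≈ 14.76 ft

Pressure head at P-5: ψ = 144·P/γ = 144 × 116.5 / 62.4 = 268.85 ft.
Total head at P-5: h = z + ψ = 1388.81 + 268.85 = 1657.66 ft.
Total head at P-9: h = 1710.78 − 67.88 = 1642.90 ft.
Head difference: h(P-5) − h(P-9) = 1657.66 − 1642.90 = 14.76 ft.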